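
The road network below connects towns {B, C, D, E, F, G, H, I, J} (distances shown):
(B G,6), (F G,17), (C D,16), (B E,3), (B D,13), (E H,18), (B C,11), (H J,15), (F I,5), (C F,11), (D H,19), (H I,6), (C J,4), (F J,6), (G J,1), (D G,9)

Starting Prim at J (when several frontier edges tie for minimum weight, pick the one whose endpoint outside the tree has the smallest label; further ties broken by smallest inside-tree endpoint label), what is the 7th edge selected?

H-I

Prim, starting at J.
Step 1: cheapest edge leaving the tree is G J (1); add G.
Step 2: cheapest edge leaving the tree is C J (4); add C.
Step 3: cheapest edge leaving the tree is B G (6); add B.
Step 4: cheapest edge leaving the tree is B E (3); add E.
Step 5: cheapest edge leaving the tree is F J (6); add F.
Step 6: cheapest edge leaving the tree is F I (5); add I.
Step 7: cheapest edge leaving the tree is H I (6); add H.
Step 8: cheapest edge leaving the tree is D G (9); add D.
The 7th edge added is H I.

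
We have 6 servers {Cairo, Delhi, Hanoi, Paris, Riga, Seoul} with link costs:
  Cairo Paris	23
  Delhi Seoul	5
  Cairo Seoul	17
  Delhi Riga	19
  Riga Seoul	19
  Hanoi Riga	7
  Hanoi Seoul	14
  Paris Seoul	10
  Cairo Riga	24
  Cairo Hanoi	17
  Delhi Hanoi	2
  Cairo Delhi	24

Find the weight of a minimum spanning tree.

41

Kruskal's algorithm — process edges by increasing weight (ties by edge label):
Delhi Hanoi (2): add — endpoints in different components.
Delhi Seoul (5): add — endpoints in different components.
Hanoi Riga (7): add — endpoints in different components.
Paris Seoul (10): add — endpoints in different components.
Hanoi Seoul (14): skip — Hanoi and Seoul already connected.
Cairo Hanoi (17): add — endpoints in different components.
MST edges: Delhi Hanoi, Delhi Seoul, Hanoi Riga, Paris Seoul, Cairo Hanoi; total weight 2+5+7+10+17 = 41.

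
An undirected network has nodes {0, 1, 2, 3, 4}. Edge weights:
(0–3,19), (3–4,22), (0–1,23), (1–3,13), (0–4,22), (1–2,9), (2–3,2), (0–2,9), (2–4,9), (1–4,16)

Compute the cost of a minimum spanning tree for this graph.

Kruskal: consider edges lightest-first.
2–3 (2): add. Components now {0} {1} {2,3} {4}
0–2 (9): add. Components now {0,2,3} {1} {4}
1–2 (9): add. Components now {0,1,2,3} {4}
2–4 (9): add. Components now {0,1,2,3,4}
MST edges: 2–3, 0–2, 1–2, 2–4; total weight 2+9+9+9 = 29.

29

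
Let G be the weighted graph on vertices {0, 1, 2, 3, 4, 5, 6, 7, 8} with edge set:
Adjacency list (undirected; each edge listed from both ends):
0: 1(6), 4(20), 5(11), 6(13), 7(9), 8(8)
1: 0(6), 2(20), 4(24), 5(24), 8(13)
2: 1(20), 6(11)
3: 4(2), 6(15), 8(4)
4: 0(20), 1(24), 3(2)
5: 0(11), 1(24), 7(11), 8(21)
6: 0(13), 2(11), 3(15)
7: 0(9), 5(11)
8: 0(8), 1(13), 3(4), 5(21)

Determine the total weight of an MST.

Kruskal: consider edges lightest-first.
3–4 (2): add — endpoints in different components.
3–8 (4): add — endpoints in different components.
0–1 (6): add — endpoints in different components.
0–8 (8): add — endpoints in different components.
0–7 (9): add — endpoints in different components.
0–5 (11): add — endpoints in different components.
2–6 (11): add — endpoints in different components.
5–7 (11): skip — 5 and 7 already connected.
0–6 (13): add — endpoints in different components.
MST edges: 3–4, 3–8, 0–1, 0–8, 0–7, 0–5, 2–6, 0–6; total weight 2+4+6+8+9+11+11+13 = 64.

64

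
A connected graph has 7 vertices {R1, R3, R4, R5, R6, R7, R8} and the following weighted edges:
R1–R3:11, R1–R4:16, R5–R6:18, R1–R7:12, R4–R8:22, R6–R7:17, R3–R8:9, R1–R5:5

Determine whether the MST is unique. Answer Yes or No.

Sort edges by weight, then run Kruskal:
R1–R5 (5): add — endpoints in different components.
R3–R8 (9): add — endpoints in different components.
R1–R3 (11): add — endpoints in different components.
R1–R7 (12): add — endpoints in different components.
R1–R4 (16): add — endpoints in different components.
R6–R7 (17): add — endpoints in different components.
Every non-tree edge has weight strictly greater than the heaviest edge on the tree path between its endpoints, so the MST is unique.

Yes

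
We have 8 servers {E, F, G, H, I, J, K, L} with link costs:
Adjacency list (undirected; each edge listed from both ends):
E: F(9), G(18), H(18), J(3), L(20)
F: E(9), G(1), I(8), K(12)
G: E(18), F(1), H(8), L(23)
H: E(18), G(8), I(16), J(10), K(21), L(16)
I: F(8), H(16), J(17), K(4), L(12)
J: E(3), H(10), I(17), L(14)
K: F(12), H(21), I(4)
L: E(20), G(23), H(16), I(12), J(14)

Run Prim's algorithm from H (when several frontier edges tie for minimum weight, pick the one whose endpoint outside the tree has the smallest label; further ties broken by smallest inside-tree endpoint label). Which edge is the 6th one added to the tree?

Prim's algorithm from H:
Step 1: cheapest edge leaving the tree is G–H (8); add G.
Step 2: cheapest edge leaving the tree is F–G (1); add F.
Step 3: cheapest edge leaving the tree is F–I (8); add I.
Step 4: cheapest edge leaving the tree is I–K (4); add K.
Step 5: cheapest edge leaving the tree is E–F (9); add E.
Step 6: cheapest edge leaving the tree is E–J (3); add J.
Step 7: cheapest edge leaving the tree is I–L (12); add L.
The 6th edge added is E–J.

E-J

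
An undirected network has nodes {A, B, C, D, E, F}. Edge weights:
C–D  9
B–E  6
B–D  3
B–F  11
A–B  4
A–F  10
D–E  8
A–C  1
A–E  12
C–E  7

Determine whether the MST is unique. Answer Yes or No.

Kruskal's algorithm — process edges by increasing weight (ties by edge label):
A–C (1): add. Components now {A,C} {B} {D} {E} {F}
B–D (3): add. Components now {A,C} {B,D} {E} {F}
A–B (4): add. Components now {A,B,C,D} {E} {F}
B–E (6): add. Components now {A,B,C,D,E} {F}
C–E (7): skip — C and E already connected.
D–E (8): skip — D and E already connected.
C–D (9): skip — C and D already connected.
A–F (10): add. Components now {A,B,C,D,E,F}
Every non-tree edge has weight strictly greater than the heaviest edge on the tree path between its endpoints, so the MST is unique.

Yes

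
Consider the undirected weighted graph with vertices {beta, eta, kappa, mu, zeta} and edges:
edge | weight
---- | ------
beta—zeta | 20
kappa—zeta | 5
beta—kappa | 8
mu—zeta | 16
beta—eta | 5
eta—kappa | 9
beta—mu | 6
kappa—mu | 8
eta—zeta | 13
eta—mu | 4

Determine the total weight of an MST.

22

Grow the tree from beta using Prim:
Step 1: frontier [beta—eta 5, beta—mu 6, beta—kappa 8, beta—zeta 20] → take beta—eta (5); add eta.
Step 2: frontier [beta—mu 6, beta—kappa 8, beta—zeta 20, eta—mu 4, eta—kappa 9, eta—zeta 13] → take eta—mu (4); add mu.
Step 3: frontier [beta—kappa 8, beta—zeta 20, eta—kappa 9, eta—zeta 13, kappa—mu 8, mu—zeta 16] → take beta—kappa (8); add kappa.
Step 4: frontier [beta—zeta 20, eta—zeta 13, kappa—zeta 5, mu—zeta 16] → take kappa—zeta (5); add zeta.
MST edges: beta—eta, eta—mu, beta—kappa, kappa—zeta; total weight 5+4+8+5 = 22.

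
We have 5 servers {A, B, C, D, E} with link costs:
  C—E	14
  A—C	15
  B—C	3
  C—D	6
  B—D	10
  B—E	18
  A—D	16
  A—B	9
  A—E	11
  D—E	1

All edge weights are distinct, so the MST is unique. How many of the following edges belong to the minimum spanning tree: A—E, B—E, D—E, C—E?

Kruskal: consider edges lightest-first.
D—E (1): add — endpoints in different components.
B—C (3): add — endpoints in different components.
C—D (6): add — endpoints in different components.
A—B (9): add — endpoints in different components.
MST edge set: {D—E, B—C, C—D, A—B}.
Of the listed edges, {D—E} are in the MST → 1.

1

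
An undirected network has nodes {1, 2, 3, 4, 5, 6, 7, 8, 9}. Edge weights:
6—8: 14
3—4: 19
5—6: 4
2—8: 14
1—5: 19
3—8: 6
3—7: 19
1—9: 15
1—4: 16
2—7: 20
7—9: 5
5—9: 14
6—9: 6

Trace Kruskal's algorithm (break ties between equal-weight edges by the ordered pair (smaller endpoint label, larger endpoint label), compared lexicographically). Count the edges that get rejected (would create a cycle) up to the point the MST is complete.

Kruskal's algorithm — process edges by increasing weight (ties by edge label):
5—6 (4): add — endpoints in different components.
7—9 (5): add — endpoints in different components.
3—8 (6): add — endpoints in different components.
6—9 (6): add — endpoints in different components.
2—8 (14): add — endpoints in different components.
5—9 (14): skip — 5 and 9 already connected.
6—8 (14): add — endpoints in different components.
1—9 (15): add — endpoints in different components.
1—4 (16): add — endpoints in different components.
Edges rejected before the tree was complete: 1.

1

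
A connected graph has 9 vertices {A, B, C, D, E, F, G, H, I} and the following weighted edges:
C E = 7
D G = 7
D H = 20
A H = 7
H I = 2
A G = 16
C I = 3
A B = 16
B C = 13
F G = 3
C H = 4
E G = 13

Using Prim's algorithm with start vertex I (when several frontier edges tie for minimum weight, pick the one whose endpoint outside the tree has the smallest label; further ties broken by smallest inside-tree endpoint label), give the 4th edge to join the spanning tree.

Prim, starting at I.
Step 1: frontier [H I 2, C I 3] → take H I (2); add H.
Step 2: frontier [C H 4, A H 7, D H 20, C I 3] → take C I (3); add C.
Step 3: frontier [C E 7, B C 13, A H 7, D H 20] → take A H (7); add A.
Step 4: frontier [A B 16, A G 16, C E 7, B C 13, D H 20] → take C E (7); add E.
Step 5: frontier [A B 16, A G 16, B C 13, E G 13, D H 20] → take B C (13); add B.
Step 6: frontier [A G 16, E G 13, D H 20] → take E G (13); add G.
Step 7: frontier [F G 3, D G 7, D H 20] → take F G (3); add F.
Step 8: frontier [D G 7, D H 20] → take D G (7); add D.
The 4th edge added is C E.

C-E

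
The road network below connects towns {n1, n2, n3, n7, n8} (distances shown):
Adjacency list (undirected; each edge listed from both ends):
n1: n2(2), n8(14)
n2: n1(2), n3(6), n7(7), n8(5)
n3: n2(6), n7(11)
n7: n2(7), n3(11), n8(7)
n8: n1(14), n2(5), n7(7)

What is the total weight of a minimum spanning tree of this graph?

20

Sort edges by weight, then run Kruskal:
n1–n2 (2): add — endpoints in different components.
n2–n8 (5): add — endpoints in different components.
n2–n3 (6): add — endpoints in different components.
n2–n7 (7): add — endpoints in different components.
MST edges: n1–n2, n2–n8, n2–n3, n2–n7; total weight 2+5+6+7 = 20.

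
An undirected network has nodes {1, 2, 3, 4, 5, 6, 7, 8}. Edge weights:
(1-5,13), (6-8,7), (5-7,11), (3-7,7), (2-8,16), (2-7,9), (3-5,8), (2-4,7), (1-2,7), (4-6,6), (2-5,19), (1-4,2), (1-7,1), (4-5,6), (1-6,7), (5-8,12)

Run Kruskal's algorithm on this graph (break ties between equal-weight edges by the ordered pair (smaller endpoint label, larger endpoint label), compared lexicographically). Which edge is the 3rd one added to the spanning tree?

4-5

Kruskal's algorithm — process edges by increasing weight (ties by edge label):
1-7 (1): add — endpoints in different components.
1-4 (2): add — endpoints in different components.
4-5 (6): add — endpoints in different components.
4-6 (6): add — endpoints in different components.
1-2 (7): add — endpoints in different components.
1-6 (7): skip — 1 and 6 already connected.
2-4 (7): skip — 2 and 4 already connected.
3-7 (7): add — endpoints in different components.
6-8 (7): add — endpoints in different components.
The 3rd edge added is 4-5.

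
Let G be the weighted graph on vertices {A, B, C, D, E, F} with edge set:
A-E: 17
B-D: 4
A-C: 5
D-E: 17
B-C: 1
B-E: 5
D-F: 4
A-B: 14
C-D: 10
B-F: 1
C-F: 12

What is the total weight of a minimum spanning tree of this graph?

Grow the tree from E using Prim:
Step 1: cheapest edge leaving the tree is B-E (5); add B.
Step 2: cheapest edge leaving the tree is B-C (1); add C.
Step 3: cheapest edge leaving the tree is B-F (1); add F.
Step 4: cheapest edge leaving the tree is B-D (4); add D.
Step 5: cheapest edge leaving the tree is A-C (5); add A.
MST edges: B-E, B-C, B-F, B-D, A-C; total weight 5+1+1+4+5 = 16.

16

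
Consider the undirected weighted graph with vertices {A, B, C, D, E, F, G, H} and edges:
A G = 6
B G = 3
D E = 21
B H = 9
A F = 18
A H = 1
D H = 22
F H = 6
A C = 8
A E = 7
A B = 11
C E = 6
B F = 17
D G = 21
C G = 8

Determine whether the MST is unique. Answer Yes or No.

Sort edges by weight, then run Kruskal:
A H (1): add — endpoints in different components.
B G (3): add — endpoints in different components.
A G (6): add — endpoints in different components.
C E (6): add — endpoints in different components.
F H (6): add — endpoints in different components.
A E (7): add — endpoints in different components.
A C (8): skip — A and C already connected.
C G (8): skip — C and G already connected.
B H (9): skip — B and H already connected.
A B (11): skip — A and B already connected.
B F (17): skip — B and F already connected.
A F (18): skip — A and F already connected.
D E (21): add — endpoints in different components.
Non-tree edge D G has weight 21, equal to the heaviest edge on its tree cycle — swapping gives another MST of the same weight. Not unique.

No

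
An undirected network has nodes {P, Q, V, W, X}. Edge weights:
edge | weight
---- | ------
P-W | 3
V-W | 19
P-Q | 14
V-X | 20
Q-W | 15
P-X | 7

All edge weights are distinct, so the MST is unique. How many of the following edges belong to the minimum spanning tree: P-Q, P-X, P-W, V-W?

4

Kruskal's algorithm — process edges by increasing weight (ties by edge label):
P-W (3): add. Components now {X} {P,W} {Q} {V}
P-X (7): add. Components now {P,W,X} {Q} {V}
P-Q (14): add. Components now {P,Q,W,X} {V}
Q-W (15): skip — W and Q already connected.
V-W (19): add. Components now {P,Q,V,W,X}
MST edge set: {P-W, P-X, P-Q, V-W}.
Of the listed edges, {P-Q, P-X, P-W, V-W} are in the MST → 4.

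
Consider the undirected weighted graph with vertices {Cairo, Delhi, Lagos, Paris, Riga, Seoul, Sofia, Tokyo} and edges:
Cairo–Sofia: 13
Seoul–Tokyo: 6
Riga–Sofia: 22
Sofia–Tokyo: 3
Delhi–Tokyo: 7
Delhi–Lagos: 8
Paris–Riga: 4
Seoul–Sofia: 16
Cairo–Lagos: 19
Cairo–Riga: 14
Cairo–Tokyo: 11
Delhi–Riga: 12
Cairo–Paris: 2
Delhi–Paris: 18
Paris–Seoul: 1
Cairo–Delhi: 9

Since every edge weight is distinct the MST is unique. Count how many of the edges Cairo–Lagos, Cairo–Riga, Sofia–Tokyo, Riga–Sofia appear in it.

1

Kruskal: consider edges lightest-first.
Paris–Seoul (1): add — endpoints in different components.
Cairo–Paris (2): add — endpoints in different components.
Sofia–Tokyo (3): add — endpoints in different components.
Paris–Riga (4): add — endpoints in different components.
Seoul–Tokyo (6): add — endpoints in different components.
Delhi–Tokyo (7): add — endpoints in different components.
Delhi–Lagos (8): add — endpoints in different components.
MST edge set: {Paris–Seoul, Cairo–Paris, Sofia–Tokyo, Paris–Riga, Seoul–Tokyo, Delhi–Tokyo, Delhi–Lagos}.
Of the listed edges, {Sofia–Tokyo} are in the MST → 1.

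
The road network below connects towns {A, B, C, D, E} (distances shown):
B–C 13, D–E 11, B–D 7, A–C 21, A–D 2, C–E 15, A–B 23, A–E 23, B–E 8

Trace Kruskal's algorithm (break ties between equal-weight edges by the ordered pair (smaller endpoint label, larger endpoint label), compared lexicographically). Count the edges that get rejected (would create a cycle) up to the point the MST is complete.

Sort edges by weight, then run Kruskal:
A–D (2): add — endpoints in different components.
B–D (7): add — endpoints in different components.
B–E (8): add — endpoints in different components.
D–E (11): skip — D and E already connected.
B–C (13): add — endpoints in different components.
Edges rejected before the tree was complete: 1.

1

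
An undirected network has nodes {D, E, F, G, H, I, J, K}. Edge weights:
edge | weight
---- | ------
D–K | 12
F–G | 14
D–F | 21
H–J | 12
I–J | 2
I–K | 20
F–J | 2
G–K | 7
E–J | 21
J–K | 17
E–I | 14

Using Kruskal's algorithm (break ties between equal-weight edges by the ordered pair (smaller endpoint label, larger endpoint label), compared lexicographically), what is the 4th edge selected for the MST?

D-K

Kruskal: consider edges lightest-first.
F–J (2): add — endpoints in different components.
I–J (2): add — endpoints in different components.
G–K (7): add — endpoints in different components.
D–K (12): add — endpoints in different components.
H–J (12): add — endpoints in different components.
E–I (14): add — endpoints in different components.
F–G (14): add — endpoints in different components.
The 4th edge added is D–K.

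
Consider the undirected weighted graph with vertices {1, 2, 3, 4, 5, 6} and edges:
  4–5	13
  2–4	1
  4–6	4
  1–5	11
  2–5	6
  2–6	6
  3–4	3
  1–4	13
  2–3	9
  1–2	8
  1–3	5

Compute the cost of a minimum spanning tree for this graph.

Sort edges by weight, then run Kruskal:
2–4 (1): add — endpoints in different components.
3–4 (3): add — endpoints in different components.
4–6 (4): add — endpoints in different components.
1–3 (5): add — endpoints in different components.
2–5 (6): add — endpoints in different components.
MST edges: 2–4, 3–4, 4–6, 1–3, 2–5; total weight 1+3+4+5+6 = 19.

19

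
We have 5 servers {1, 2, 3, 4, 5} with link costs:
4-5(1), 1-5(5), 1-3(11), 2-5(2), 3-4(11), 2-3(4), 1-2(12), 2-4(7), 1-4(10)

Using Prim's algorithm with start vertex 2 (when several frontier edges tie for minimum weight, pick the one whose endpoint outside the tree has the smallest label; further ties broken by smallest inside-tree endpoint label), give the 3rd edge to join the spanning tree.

2-3

Prim's algorithm from 2:
Step 1: cheapest edge leaving the tree is 2-5 (2); add 5.
Step 2: cheapest edge leaving the tree is 4-5 (1); add 4.
Step 3: cheapest edge leaving the tree is 2-3 (4); add 3.
Step 4: cheapest edge leaving the tree is 1-5 (5); add 1.
The 3rd edge added is 2-3.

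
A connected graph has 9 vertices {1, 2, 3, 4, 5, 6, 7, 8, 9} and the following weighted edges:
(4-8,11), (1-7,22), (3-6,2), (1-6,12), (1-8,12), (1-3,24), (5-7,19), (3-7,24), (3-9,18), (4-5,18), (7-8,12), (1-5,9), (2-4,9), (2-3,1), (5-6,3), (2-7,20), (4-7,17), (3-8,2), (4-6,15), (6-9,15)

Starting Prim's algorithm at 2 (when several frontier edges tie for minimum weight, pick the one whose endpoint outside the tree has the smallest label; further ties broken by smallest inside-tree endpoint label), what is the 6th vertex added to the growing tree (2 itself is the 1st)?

1

Prim, starting at 2.
Step 1: cheapest edge leaving the tree is 2-3 (1); add 3.
Step 2: cheapest edge leaving the tree is 3-6 (2); add 6.
Step 3: cheapest edge leaving the tree is 3-8 (2); add 8.
Step 4: cheapest edge leaving the tree is 5-6 (3); add 5.
Step 5: cheapest edge leaving the tree is 1-5 (9); add 1.
Step 6: cheapest edge leaving the tree is 2-4 (9); add 4.
Step 7: cheapest edge leaving the tree is 7-8 (12); add 7.
Step 8: cheapest edge leaving the tree is 6-9 (15); add 9.
Vertex order: 2, 3, 6, 8, 5, 1, 4, 7, 9. The 6th vertex is 1.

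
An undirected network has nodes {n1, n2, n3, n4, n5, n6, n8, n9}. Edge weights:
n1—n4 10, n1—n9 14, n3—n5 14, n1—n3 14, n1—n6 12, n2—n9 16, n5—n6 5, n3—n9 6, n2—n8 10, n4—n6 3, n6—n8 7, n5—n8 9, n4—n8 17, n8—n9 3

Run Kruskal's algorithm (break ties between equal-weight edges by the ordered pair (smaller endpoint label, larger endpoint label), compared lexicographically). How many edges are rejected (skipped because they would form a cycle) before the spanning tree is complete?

Kruskal: consider edges lightest-first.
n4—n6 (3): add — endpoints in different components.
n8—n9 (3): add — endpoints in different components.
n5—n6 (5): add — endpoints in different components.
n3—n9 (6): add — endpoints in different components.
n6—n8 (7): add — endpoints in different components.
n5—n8 (9): skip — n5 and n8 already connected.
n1—n4 (10): add — endpoints in different components.
n2—n8 (10): add — endpoints in different components.
Edges rejected before the tree was complete: 1.

1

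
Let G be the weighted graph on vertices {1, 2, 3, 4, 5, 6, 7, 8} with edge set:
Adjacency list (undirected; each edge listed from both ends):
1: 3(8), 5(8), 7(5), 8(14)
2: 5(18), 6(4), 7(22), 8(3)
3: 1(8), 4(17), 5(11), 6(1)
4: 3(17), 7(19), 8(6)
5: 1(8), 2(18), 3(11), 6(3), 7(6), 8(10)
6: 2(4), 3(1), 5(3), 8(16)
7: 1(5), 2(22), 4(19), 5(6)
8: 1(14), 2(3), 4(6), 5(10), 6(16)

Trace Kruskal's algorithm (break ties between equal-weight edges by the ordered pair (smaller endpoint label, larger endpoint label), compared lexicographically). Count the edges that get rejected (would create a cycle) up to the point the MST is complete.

0

Sort edges by weight, then run Kruskal:
3—6 (1): add — endpoints in different components.
2—8 (3): add — endpoints in different components.
5—6 (3): add — endpoints in different components.
2—6 (4): add — endpoints in different components.
1—7 (5): add — endpoints in different components.
4—8 (6): add — endpoints in different components.
5—7 (6): add — endpoints in different components.
Edges rejected before the tree was complete: 0.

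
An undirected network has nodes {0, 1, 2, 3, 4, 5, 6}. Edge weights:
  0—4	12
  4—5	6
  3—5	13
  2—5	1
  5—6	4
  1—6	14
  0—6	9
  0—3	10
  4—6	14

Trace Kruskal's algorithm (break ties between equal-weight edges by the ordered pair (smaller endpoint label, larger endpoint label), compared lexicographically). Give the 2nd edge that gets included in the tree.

5-6

Sort edges by weight, then run Kruskal:
2—5 (1): add. Components now {0} {1} {2,5} {3} {4} {6}
5—6 (4): add. Components now {0} {1} {2,5,6} {3} {4}
4—5 (6): add. Components now {0} {1} {2,4,5,6} {3}
0—6 (9): add. Components now {0,2,4,5,6} {1} {3}
0—3 (10): add. Components now {0,2,3,4,5,6} {1}
0—4 (12): skip — 0 and 4 already connected.
3—5 (13): skip — 3 and 5 already connected.
1—6 (14): add. Components now {0,1,2,3,4,5,6}
The 2nd edge added is 5—6.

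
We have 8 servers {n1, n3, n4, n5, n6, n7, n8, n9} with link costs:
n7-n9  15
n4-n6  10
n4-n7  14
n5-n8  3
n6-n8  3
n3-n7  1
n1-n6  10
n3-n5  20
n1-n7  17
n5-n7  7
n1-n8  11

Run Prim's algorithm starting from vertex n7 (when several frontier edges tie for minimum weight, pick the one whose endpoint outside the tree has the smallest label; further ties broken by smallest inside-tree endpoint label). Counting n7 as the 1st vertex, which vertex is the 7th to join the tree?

Grow the tree from n7 using Prim:
Step 1: cheapest edge leaving the tree is n3-n7 (1); add n3.
Step 2: cheapest edge leaving the tree is n5-n7 (7); add n5.
Step 3: cheapest edge leaving the tree is n5-n8 (3); add n8.
Step 4: cheapest edge leaving the tree is n6-n8 (3); add n6.
Step 5: cheapest edge leaving the tree is n1-n6 (10); add n1.
Step 6: cheapest edge leaving the tree is n4-n6 (10); add n4.
Step 7: cheapest edge leaving the tree is n7-n9 (15); add n9.
Vertex order: n7, n3, n5, n8, n6, n1, n4, n9. The 7th vertex is n4.

n4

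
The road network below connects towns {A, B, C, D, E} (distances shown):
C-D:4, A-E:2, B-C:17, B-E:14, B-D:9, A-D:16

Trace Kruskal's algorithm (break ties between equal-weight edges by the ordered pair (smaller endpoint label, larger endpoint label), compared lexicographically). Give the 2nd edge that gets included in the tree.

Sort edges by weight, then run Kruskal:
A-E (2): add. Components now {A,E} {B} {C} {D}
C-D (4): add. Components now {A,E} {B} {C,D}
B-D (9): add. Components now {A,E} {B,C,D}
B-E (14): add. Components now {A,B,C,D,E}
The 2nd edge added is C-D.

C-D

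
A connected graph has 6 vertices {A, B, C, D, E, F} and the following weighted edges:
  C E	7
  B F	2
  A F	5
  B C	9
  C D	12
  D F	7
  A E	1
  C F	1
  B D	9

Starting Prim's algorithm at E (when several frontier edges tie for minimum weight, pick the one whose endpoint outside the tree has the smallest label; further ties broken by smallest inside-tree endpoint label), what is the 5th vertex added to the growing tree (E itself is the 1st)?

B

Prim's algorithm from E:
Step 1: cheapest edge leaving the tree is A E (1); add A.
Step 2: cheapest edge leaving the tree is A F (5); add F.
Step 3: cheapest edge leaving the tree is C F (1); add C.
Step 4: cheapest edge leaving the tree is B F (2); add B.
Step 5: cheapest edge leaving the tree is D F (7); add D.
Vertex order: E, A, F, C, B, D. The 5th vertex is B.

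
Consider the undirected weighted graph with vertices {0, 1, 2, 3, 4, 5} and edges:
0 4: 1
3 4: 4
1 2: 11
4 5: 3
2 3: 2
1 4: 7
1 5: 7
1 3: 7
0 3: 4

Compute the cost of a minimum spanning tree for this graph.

17

Prim, starting at 3.
Step 1: cheapest edge leaving the tree is 2 3 (2); add 2.
Step 2: cheapest edge leaving the tree is 0 3 (4); add 0.
Step 3: cheapest edge leaving the tree is 0 4 (1); add 4.
Step 4: cheapest edge leaving the tree is 4 5 (3); add 5.
Step 5: cheapest edge leaving the tree is 1 3 (7); add 1.
MST edges: 2 3, 0 3, 0 4, 4 5, 1 3; total weight 2+4+1+3+7 = 17.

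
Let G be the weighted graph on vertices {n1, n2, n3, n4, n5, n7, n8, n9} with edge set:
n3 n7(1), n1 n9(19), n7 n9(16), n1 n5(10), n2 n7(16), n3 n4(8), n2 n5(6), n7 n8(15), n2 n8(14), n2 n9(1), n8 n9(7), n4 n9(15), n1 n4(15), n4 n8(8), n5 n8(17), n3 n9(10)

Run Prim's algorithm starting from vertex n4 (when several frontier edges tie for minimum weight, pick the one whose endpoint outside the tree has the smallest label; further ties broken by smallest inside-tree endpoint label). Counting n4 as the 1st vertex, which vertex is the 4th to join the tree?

Grow the tree from n4 using Prim:
Step 1: cheapest edge leaving the tree is n3 n4 (8); add n3.
Step 2: cheapest edge leaving the tree is n3 n7 (1); add n7.
Step 3: cheapest edge leaving the tree is n4 n8 (8); add n8.
Step 4: cheapest edge leaving the tree is n8 n9 (7); add n9.
Step 5: cheapest edge leaving the tree is n2 n9 (1); add n2.
Step 6: cheapest edge leaving the tree is n2 n5 (6); add n5.
Step 7: cheapest edge leaving the tree is n1 n5 (10); add n1.
Vertex order: n4, n3, n7, n8, n9, n2, n5, n1. The 4th vertex is n8.

n8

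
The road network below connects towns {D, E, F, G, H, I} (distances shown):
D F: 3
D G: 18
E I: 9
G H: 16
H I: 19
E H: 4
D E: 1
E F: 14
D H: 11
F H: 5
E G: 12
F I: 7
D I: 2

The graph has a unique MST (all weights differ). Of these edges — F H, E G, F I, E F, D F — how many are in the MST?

2

Sort edges by weight, then run Kruskal:
D E (1): add. Components now {D,E} {F} {G} {H} {I}
D I (2): add. Components now {D,E,I} {F} {G} {H}
D F (3): add. Components now {D,E,F,I} {G} {H}
E H (4): add. Components now {D,E,F,H,I} {G}
F H (5): skip — F and H already connected.
F I (7): skip — F and I already connected.
E I (9): skip — E and I already connected.
D H (11): skip — D and H already connected.
E G (12): add. Components now {D,E,F,G,H,I}
MST edge set: {D E, D I, D F, E H, E G}.
Of the listed edges, {E G, D F} are in the MST → 2.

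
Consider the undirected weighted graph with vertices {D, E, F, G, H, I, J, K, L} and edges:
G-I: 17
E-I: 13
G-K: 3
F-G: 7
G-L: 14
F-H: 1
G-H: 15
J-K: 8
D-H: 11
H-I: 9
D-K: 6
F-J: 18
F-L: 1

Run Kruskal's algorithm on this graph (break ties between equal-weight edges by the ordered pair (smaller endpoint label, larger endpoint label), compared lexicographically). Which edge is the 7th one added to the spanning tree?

H-I

Kruskal: consider edges lightest-first.
F-H (1): add — endpoints in different components.
F-L (1): add — endpoints in different components.
G-K (3): add — endpoints in different components.
D-K (6): add — endpoints in different components.
F-G (7): add — endpoints in different components.
J-K (8): add — endpoints in different components.
H-I (9): add — endpoints in different components.
D-H (11): skip — D and H already connected.
E-I (13): add — endpoints in different components.
The 7th edge added is H-I.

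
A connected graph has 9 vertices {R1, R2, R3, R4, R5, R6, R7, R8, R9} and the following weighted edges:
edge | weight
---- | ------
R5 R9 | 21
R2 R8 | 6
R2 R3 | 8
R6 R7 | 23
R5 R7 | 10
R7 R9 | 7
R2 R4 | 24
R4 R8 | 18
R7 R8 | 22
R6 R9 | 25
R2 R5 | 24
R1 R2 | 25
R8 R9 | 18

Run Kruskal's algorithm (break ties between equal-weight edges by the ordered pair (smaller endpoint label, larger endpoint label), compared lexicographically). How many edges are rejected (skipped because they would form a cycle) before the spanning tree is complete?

4

Kruskal: consider edges lightest-first.
R2 R8 (6): add — endpoints in different components.
R7 R9 (7): add — endpoints in different components.
R2 R3 (8): add — endpoints in different components.
R5 R7 (10): add — endpoints in different components.
R4 R8 (18): add — endpoints in different components.
R8 R9 (18): add — endpoints in different components.
R5 R9 (21): skip — R9 and R5 already connected.
R7 R8 (22): skip — R7 and R8 already connected.
R6 R7 (23): add — endpoints in different components.
R2 R4 (24): skip — R4 and R2 already connected.
R2 R5 (24): skip — R5 and R2 already connected.
R1 R2 (25): add — endpoints in different components.
Edges rejected before the tree was complete: 4.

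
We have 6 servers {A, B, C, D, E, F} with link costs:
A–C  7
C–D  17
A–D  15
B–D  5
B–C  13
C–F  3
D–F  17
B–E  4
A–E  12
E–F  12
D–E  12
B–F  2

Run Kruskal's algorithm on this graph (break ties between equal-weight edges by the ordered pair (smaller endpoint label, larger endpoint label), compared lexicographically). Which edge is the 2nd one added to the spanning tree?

Kruskal: consider edges lightest-first.
B–F (2): add — endpoints in different components.
C–F (3): add — endpoints in different components.
B–E (4): add — endpoints in different components.
B–D (5): add — endpoints in different components.
A–C (7): add — endpoints in different components.
The 2nd edge added is C–F.

C-F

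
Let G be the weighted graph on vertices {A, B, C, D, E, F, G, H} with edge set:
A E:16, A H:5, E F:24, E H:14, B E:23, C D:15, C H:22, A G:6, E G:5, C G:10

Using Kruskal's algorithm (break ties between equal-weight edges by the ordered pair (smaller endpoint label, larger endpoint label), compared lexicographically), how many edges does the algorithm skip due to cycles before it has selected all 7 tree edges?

3

Kruskal's algorithm — process edges by increasing weight (ties by edge label):
A H (5): add — endpoints in different components.
E G (5): add — endpoints in different components.
A G (6): add — endpoints in different components.
C G (10): add — endpoints in different components.
E H (14): skip — E and H already connected.
C D (15): add — endpoints in different components.
A E (16): skip — A and E already connected.
C H (22): skip — C and H already connected.
B E (23): add — endpoints in different components.
E F (24): add — endpoints in different components.
Edges rejected before the tree was complete: 3.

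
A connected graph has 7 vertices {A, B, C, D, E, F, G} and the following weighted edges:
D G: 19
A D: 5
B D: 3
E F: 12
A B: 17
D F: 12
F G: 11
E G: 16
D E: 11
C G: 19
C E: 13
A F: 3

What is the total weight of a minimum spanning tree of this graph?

46

Prim's algorithm from F:
Step 1: frontier [A F 3, F G 11, D F 12, E F 12] → take A F (3); add A.
Step 2: frontier [A D 5, A B 17, F G 11, D F 12, E F 12] → take A D (5); add D.
Step 3: frontier [A B 17, B D 3, D E 11, D G 19, F G 11, E F 12] → take B D (3); add B.
Step 4: frontier [D E 11, D G 19, F G 11, E F 12] → take D E (11); add E.
Step 5: frontier [D G 19, C E 13, E G 16, F G 11] → take F G (11); add G.
Step 6: frontier [C E 13, C G 19] → take C E (13); add C.
MST edges: A F, A D, B D, D E, F G, C E; total weight 3+5+3+11+11+13 = 46.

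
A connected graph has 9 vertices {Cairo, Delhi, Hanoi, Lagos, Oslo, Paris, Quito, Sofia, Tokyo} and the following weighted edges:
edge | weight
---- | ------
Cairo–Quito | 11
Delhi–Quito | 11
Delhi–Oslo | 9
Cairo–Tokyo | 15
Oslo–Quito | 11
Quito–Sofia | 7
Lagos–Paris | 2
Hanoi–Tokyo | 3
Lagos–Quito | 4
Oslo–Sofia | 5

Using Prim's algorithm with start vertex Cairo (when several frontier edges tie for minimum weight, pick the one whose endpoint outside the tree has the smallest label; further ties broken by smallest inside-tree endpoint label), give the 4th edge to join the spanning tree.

Quito-Sofia

Prim, starting at Cairo.
Step 1: frontier [Cairo–Quito 11, Cairo–Tokyo 15] → take Cairo–Quito (11); add Quito.
Step 2: frontier [Cairo–Tokyo 15, Lagos–Quito 4, Quito–Sofia 7, Delhi–Quito 11, Oslo–Quito 11] → take Lagos–Quito (4); add Lagos.
Step 3: frontier [Cairo–Tokyo 15, Lagos–Paris 2, Quito–Sofia 7, Delhi–Quito 11, Oslo–Quito 11] → take Lagos–Paris (2); add Paris.
Step 4: frontier [Cairo–Tokyo 15, Quito–Sofia 7, Delhi–Quito 11, Oslo–Quito 11] → take Quito–Sofia (7); add Sofia.
Step 5: frontier [Cairo–Tokyo 15, Delhi–Quito 11, Oslo–Quito 11, Oslo–Sofia 5] → take Oslo–Sofia (5); add Oslo.
Step 6: frontier [Cairo–Tokyo 15, Delhi–Oslo 9, Delhi–Quito 11] → take Delhi–Oslo (9); add Delhi.
Step 7: frontier [Cairo–Tokyo 15] → take Cairo–Tokyo (15); add Tokyo.
Step 8: frontier [Hanoi–Tokyo 3] → take Hanoi–Tokyo (3); add Hanoi.
The 4th edge added is Quito–Sofia.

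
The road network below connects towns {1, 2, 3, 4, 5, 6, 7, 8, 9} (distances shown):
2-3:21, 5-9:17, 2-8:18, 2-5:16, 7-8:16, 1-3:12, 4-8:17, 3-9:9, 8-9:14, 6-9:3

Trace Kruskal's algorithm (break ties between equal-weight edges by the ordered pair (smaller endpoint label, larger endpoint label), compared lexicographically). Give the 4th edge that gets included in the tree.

Sort edges by weight, then run Kruskal:
6-9 (3): add — endpoints in different components.
3-9 (9): add — endpoints in different components.
1-3 (12): add — endpoints in different components.
8-9 (14): add — endpoints in different components.
2-5 (16): add — endpoints in different components.
7-8 (16): add — endpoints in different components.
4-8 (17): add — endpoints in different components.
5-9 (17): add — endpoints in different components.
The 4th edge added is 8-9.

8-9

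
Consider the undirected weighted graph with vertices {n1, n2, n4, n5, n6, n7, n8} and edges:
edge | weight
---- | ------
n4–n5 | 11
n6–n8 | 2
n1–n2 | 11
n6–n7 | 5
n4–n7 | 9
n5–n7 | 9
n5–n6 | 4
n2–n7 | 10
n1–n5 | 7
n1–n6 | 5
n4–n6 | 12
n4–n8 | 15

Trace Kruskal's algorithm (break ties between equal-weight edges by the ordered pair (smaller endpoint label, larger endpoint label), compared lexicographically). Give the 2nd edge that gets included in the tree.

Kruskal: consider edges lightest-first.
n6–n8 (2): add — endpoints in different components.
n5–n6 (4): add — endpoints in different components.
n1–n6 (5): add — endpoints in different components.
n6–n7 (5): add — endpoints in different components.
n1–n5 (7): skip — n1 and n5 already connected.
n4–n7 (9): add — endpoints in different components.
n5–n7 (9): skip — n5 and n7 already connected.
n2–n7 (10): add — endpoints in different components.
The 2nd edge added is n5–n6.

n5-n6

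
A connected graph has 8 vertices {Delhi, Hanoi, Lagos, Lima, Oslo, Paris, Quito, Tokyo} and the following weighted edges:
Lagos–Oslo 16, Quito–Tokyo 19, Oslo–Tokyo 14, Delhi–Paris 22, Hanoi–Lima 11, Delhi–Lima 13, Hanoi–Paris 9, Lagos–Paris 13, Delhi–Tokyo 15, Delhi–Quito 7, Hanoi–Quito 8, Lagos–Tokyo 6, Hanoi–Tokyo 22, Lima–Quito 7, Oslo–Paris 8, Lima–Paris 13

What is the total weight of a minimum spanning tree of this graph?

Sort edges by weight, then run Kruskal:
Lagos–Tokyo (6): add — endpoints in different components.
Delhi–Quito (7): add — endpoints in different components.
Lima–Quito (7): add — endpoints in different components.
Hanoi–Quito (8): add — endpoints in different components.
Oslo–Paris (8): add — endpoints in different components.
Hanoi–Paris (9): add — endpoints in different components.
Hanoi–Lima (11): skip — Hanoi and Lima already connected.
Delhi–Lima (13): skip — Delhi and Lima already connected.
Lagos–Paris (13): add — endpoints in different components.
MST edges: Lagos–Tokyo, Delhi–Quito, Lima–Quito, Hanoi–Quito, Oslo–Paris, Hanoi–Paris, Lagos–Paris; total weight 6+7+7+8+8+9+13 = 58.

58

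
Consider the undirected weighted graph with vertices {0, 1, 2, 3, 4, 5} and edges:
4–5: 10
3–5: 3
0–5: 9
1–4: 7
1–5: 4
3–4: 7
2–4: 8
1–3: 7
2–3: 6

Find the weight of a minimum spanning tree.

Kruskal: consider edges lightest-first.
3–5 (3): add. Components now {0} {1} {2} {3,5} {4}
1–5 (4): add. Components now {0} {1,3,5} {2} {4}
2–3 (6): add. Components now {0} {1,2,3,5} {4}
1–3 (7): skip — 1 and 3 already connected.
1–4 (7): add. Components now {0} {1,2,3,4,5}
3–4 (7): skip — 3 and 4 already connected.
2–4 (8): skip — 2 and 4 already connected.
0–5 (9): add. Components now {0,1,2,3,4,5}
MST edges: 3–5, 1–5, 2–3, 1–4, 0–5; total weight 3+4+6+7+9 = 29.

29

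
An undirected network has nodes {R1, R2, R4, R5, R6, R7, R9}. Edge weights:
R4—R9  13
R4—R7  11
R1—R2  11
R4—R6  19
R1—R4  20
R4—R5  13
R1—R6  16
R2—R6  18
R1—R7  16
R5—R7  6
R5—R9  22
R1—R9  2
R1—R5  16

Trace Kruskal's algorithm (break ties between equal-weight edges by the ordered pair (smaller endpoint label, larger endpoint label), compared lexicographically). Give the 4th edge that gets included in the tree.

Kruskal: consider edges lightest-first.
R1—R9 (2): add — endpoints in different components.
R5—R7 (6): add — endpoints in different components.
R1—R2 (11): add — endpoints in different components.
R4—R7 (11): add — endpoints in different components.
R4—R5 (13): skip — R4 and R5 already connected.
R4—R9 (13): add — endpoints in different components.
R1—R5 (16): skip — R1 and R5 already connected.
R1—R6 (16): add — endpoints in different components.
The 4th edge added is R4—R7.

R4-R7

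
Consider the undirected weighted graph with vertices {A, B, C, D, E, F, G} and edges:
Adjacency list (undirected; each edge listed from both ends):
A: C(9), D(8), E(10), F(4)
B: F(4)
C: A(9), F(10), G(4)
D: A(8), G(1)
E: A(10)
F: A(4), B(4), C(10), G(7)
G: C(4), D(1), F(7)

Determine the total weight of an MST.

30

Kruskal's algorithm — process edges by increasing weight (ties by edge label):
D–G (1): add — endpoints in different components.
A–F (4): add — endpoints in different components.
B–F (4): add — endpoints in different components.
C–G (4): add — endpoints in different components.
F–G (7): add — endpoints in different components.
A–D (8): skip — A and D already connected.
A–C (9): skip — A and C already connected.
A–E (10): add — endpoints in different components.
MST edges: D–G, A–F, B–F, C–G, F–G, A–E; total weight 1+4+4+4+7+10 = 30.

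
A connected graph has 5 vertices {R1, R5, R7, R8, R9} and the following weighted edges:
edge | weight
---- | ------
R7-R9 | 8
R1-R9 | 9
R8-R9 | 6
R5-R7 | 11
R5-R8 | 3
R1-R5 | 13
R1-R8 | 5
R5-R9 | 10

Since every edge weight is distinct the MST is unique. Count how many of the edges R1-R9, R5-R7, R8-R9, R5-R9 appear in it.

Sort edges by weight, then run Kruskal:
R5-R8 (3): add. Components now {R5,R8} {R7} {R9} {R1}
R1-R8 (5): add. Components now {R1,R5,R8} {R7} {R9}
R8-R9 (6): add. Components now {R1,R5,R8,R9} {R7}
R7-R9 (8): add. Components now {R1,R5,R7,R8,R9}
MST edge set: {R5-R8, R1-R8, R8-R9, R7-R9}.
Of the listed edges, {R8-R9} are in the MST → 1.

1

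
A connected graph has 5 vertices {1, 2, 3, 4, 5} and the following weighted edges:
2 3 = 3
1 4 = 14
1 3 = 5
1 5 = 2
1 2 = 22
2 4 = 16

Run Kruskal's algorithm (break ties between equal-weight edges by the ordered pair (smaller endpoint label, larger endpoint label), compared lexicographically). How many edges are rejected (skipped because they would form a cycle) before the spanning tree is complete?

0

Kruskal: consider edges lightest-first.
1 5 (2): add — endpoints in different components.
2 3 (3): add — endpoints in different components.
1 3 (5): add — endpoints in different components.
1 4 (14): add — endpoints in different components.
Edges rejected before the tree was complete: 0.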